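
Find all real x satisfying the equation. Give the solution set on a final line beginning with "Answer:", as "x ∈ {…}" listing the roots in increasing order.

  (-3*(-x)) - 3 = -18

Step 1. [(-3*(-x)) - 3 = -18] common factor -3 (LHS and -18) — divide through ⇒ factor: (-x) + 1 = 6.
Step 2. [(-x) + 1 = 6] subtract 1: x sits inside (… + 1), so sub: -x = 5.
Step 3. [-x = 5] LHS negated; negate both sides, so neg: x = -5.

Answer: x ∈ {-5}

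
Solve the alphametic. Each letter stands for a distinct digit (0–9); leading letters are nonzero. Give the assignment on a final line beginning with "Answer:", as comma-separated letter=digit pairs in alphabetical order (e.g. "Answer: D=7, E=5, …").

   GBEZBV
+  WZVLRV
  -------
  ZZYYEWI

Step 1. [Z] Z is the leading digit of a 7-digit sum of two 6-digit numbers; the final carry is exactly 1, so Z=1.
Step 2. [col 1: V + V ≡ I (mod 10)] no forcing yet in column 1 (carry-in 0); I=2 is free and consistent — try it ⇒ I=2.
Step 3. [col 1: V + V ≡ I (mod 10)] column 1: given I=2, carry-in 0, and digits 1,2 already taken and all letters distinct, V+V≡I (mod 10) forces V=6, so V=6.
Step 4. [col 2: B + R ≡ W (mod 10)] W=4 is one option consistent with column 2 (B + R ≡ W (mod 10), carry-in 1) — take it, so W=4.
Step 5. [col 2: B + R ≡ W (mod 10)] no forcing yet in column 2 (carry-in 1); R=0 is free and consistent — try it ⇒ R=0.
Step 6. [col 2: B + R ≡ W (mod 10)] from column 2 (R=0, W=4, carry-in 1, digits 0,1,2,4,6 already taken and all letters distinct): B must equal 3, so B=3.
Step 7. [col 3: Z + L ≡ E (mod 10)] column 3 (Z + L ≡ E (mod 10), carry-in 0) doesn't pin L yet; pick L=8 and continue. So L=8.
Step 8. [col 3: Z + L ≡ E (mod 10)] in column 3 we have Z+L≡E with carry-in 0; given Z=1, L=8 and digits 0,1,2,3,4,6,8 already taken and all letters distinct, that pins E to 9. So E=9.
Step 9. [col 4: E + V ≡ Y (mod 10)] column 4: given E=9, V=6, carry-in 0, and digits 0,1,2,3,4,6,8,9 already taken and all letters distinct, E+V≡Y (mod 10) forces Y=5 ⇒ Y=5.
Step 10. [col 6: G + W ≡ Z (mod 10)] column 6 reads G+W+carry(0)=Z with W=4, Z=1; with digits 0,1,2,3,4,5,6,8,9 already taken and all letters distinct, the only value for G is 7. So G=7.

Answer: B=3, E=9, G=7, I=2, L=8, R=0, V=6, W=4, Y=5, Z=1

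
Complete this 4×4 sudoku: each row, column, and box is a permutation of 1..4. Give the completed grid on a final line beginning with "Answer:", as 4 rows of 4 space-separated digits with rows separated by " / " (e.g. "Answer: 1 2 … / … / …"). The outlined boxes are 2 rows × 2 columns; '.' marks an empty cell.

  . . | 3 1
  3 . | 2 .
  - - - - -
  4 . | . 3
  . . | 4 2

Step 1. [r2c2∈{1,4}] across row 2, 1 lands solely at r2c2, so r2c2=1.
Step 2. [r1c1∈{2}] r1c1's peers cover all but 2. So r1c1=2.
Step 3. [r4c1∈{1}] only 1 remains possible at r4c1 ⇒ r4c1=1.
Step 4. [r1c2∈{4}] only 4 remains possible at r1c2. So r1c2=4.
Step 5. [r4c2∈{3}] only 3 remains possible at r4c2. So r4c2=3.
Step 6. [r3c2∈{2}] r3c2 is down to just 2, so r3c2=2.
Step 7. [r2c4∈{4}] only 4 remains possible at r2c4 ⇒ r2c4=4.
Step 8. [r3c3∈{1}] r3c3's peers cover all but 1, so r3c3=1.

Answer: 2 4 3 1 / 3 1 2 4 / 4 2 1 3 / 1 3 4 2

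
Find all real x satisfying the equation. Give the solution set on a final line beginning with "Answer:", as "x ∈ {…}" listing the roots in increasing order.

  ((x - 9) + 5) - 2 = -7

Step 1. [((x - 9) + 5) - 2 = -7] -2 is outermost — add 2 both sides. So sub: (x - 9) + 5 = -5.
Step 2. [(x - 9) + 5 = -5] +5 is outermost — subtract 5 both sides ⇒ sub: x - 9 = -10.
Step 3. [x - 9 = -10] peel the -9: add 9 from each side, so sub: x = -1.

Answer: x ∈ {-1}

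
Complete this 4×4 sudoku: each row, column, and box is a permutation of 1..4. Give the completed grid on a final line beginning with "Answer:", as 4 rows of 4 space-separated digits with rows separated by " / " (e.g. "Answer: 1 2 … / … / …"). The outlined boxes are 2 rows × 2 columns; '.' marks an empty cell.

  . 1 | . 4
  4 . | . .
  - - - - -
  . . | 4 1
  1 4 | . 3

Step 1. [r2c4∈{2}] r2c4's peers cover all but 2. So r2c4=2.
Step 2. [r2c2∈{3}] only 3 remains possible at r2c2, so r2c2=3.
Step 3. [r3c1∈{2,3}] in row 3, 3 fits only at r3c1. So r3c1=3.
Step 4. [r1c3∈{3}] nothing but 3 survives at r1c3, so r1c3=3.
Step 5. [r1c1∈{2}] r1c1 is down to just 2. So r1c1=2.
Step 6. [r3c2∈{2}] only 2 remains possible at r3c2 ⇒ r3c2=2.
Step 7. [r4c3∈{2}] only 2 remains possible at r4c3. So r4c3=2.
Step 8. [r2c3∈{1}] r2c3 is down to just 1. So r2c3=1.

Answer: 2 1 3 4 / 4 3 1 2 / 3 2 4 1 / 1 4 2 3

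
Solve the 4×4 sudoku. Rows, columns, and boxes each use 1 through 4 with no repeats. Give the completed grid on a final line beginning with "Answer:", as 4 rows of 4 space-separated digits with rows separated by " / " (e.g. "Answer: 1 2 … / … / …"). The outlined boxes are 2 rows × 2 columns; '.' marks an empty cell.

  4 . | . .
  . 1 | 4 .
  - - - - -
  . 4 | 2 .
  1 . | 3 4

Step 1. [r1c2∈{2,3}] r1c2 is the only open cell in col 2 admitting 3 ⇒ r1c2=3.
Step 2. [r1c4∈{1,2}] row 1 places 2 nowhere but r1c4 ⇒ r1c4=2.
Step 3. [r2c1∈{2}] r2c1 has the single candidate 2. So r2c1=2.
Step 4. [r3c4∈{1}] r3c4 is down to just 1 ⇒ r3c4=1.
Step 5. [r2c4∈{3}] r2c4 has the single candidate 3 ⇒ r2c4=3.
Step 6. [r1c3∈{1}] only 1 remains possible at r1c3, so r1c3=1.
Step 7. [r3c1∈{3}] r3c1's peers cover all but 3, so r3c1=3.
Step 8. [r4c2∈{2}] r4c2 is down to just 2. So r4c2=2.

Answer: 4 3 1 2 / 2 1 4 3 / 3 4 2 1 / 1 2 3 4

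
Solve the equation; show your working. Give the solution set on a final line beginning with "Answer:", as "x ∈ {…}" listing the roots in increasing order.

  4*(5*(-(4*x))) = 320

Step 1. [4*(5*(-(4*x))) = 320] 4 out front; divide by 4, so div: 5*(-(4*x)) = 80.
Step 2. [5*(-(4*x)) = 80] 5·(inner) — divide through by 5 ⇒ div: -(4*x) = 16.
Step 3. [-(4*x) = 16] leading − — multiply by −1 ⇒ neg: 4*x = -16.
Step 4. [4*x = -16] divide by the outer 4 ⇒ div: x = -4.

Answer: x ∈ {-4}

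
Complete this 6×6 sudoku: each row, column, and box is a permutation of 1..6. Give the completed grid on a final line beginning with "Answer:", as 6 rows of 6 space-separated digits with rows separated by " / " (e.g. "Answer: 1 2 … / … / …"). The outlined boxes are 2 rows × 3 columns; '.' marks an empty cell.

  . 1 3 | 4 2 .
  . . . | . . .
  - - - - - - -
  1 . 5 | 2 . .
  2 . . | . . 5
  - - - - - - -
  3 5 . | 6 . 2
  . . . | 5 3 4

Step 1. [r2c6∈{1,3,6}] col 6 places 1 nowhere but r2c6, so r2c6=1.
Step 2. [r6c1∈{6}] r6c1's peers cover all but 6 ⇒ r6c1=6.
Step 3. [r5c3∈{1,4}] 4 has one home in row 5: r5c3. So r5c3=4.
Step 4. [r4c3∈{6}] nothing but 6 survives at r4c3, so r4c3=6.
Step 5. [r3c6∈{3,6}] across col 6, 3 lands solely at r3c6. So r3c6=3.
Step 6. [r2c2∈{2,4,6}] r2c2 is the only open cell in col 2 admitting 6 ⇒ r2c2=6.
Step 7. [r3c2∈{4}] nothing but 4 survives at r3c2 ⇒ r3c2=4.
Step 8. [r6c2∈{2}] r6c2's peers cover all but 2 ⇒ r6c2=2.
Step 9. [r2c5∈{5}] r2c5 is down to just 5 ⇒ r2c5=5.
Step 10. [r4c5∈{1,4}] across row 4, 4 lands solely at r4c5, so r4c5=4.
Step 11. [r2c1∈{4}] r2c1's peers cover all but 4. So r2c1=4.
Step 12. [r6c3∈{1}] r6c3's peers cover all but 1. So r6c3=1.
Step 13. [r2c3∈{2}] only 2 remains possible at r2c3, so r2c3=2.
Step 14. [r2c4∈{3}] only 3 remains possible at r2c4. So r2c4=3.
Step 15. [r1c1∈{5}] nothing but 5 survives at r1c1, so r1c1=5.
Step 16. [r5c5∈{1}] r5c5 is down to just 1, so r5c5=1.
Step 17. [r4c2∈{3}] only 3 remains possible at r4c2, so r4c2=3.
Step 18. [r1c6∈{6}] only 6 remains possible at r1c6. So r1c6=6.
Step 19. [r4c4∈{1}] nothing but 1 survives at r4c4. So r4c4=1.
Step 20. [r3c5∈{6}] only 6 remains possible at r3c5 ⇒ r3c5=6.

Answer: 5 1 3 4 2 6 / 4 6 2 3 5 1 / 1 4 5 2 6 3 / 2 3 6 1 4 5 / 3 5 4 6 1 2 / 6 2 1 5 3 4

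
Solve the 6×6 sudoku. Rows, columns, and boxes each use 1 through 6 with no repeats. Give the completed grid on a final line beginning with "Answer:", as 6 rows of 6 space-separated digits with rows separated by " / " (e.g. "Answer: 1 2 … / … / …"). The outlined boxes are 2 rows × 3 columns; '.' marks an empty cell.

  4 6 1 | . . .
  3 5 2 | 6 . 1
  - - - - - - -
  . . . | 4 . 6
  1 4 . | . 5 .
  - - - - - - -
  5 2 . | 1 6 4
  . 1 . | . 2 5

Step 1. [r5c3∈{3}] r5c3's peers cover all but 3. So r5c3=3.
Step 2. [r1c5∈{3}] r1c5's peers cover all but 3, so r1c5=3.
Step 3. [r1c6∈{2}] nothing but 2 survives at r1c6 ⇒ r1c6=2.
Step 4. [r6c3∈{4,6}] r6c3 is the only open cell in row 6 admitting 4, so r6c3=4.
Step 5. [r4c4∈{2,3}] row 4 places 2 nowhere but r4c4. So r4c4=2.
Step 6. [r4c6∈{3}] r4c6's peers cover all but 3 ⇒ r4c6=3.
Step 7. [r3c1∈{2}] r3c1 has the single candidate 2 ⇒ r3c1=2.
Step 8. [r4c3∈{6}] r4c3 has the single candidate 6. So r4c3=6.
Step 9. [r6c1∈{6}] r6c1 has the single candidate 6 ⇒ r6c1=6.
Step 10. [r1c4∈{5}] nothing but 5 survives at r1c4, so r1c4=5.
Step 11. [r2c5∈{4}] r2c5 is down to just 4 ⇒ r2c5=4.
Step 12. [r3c3∈{5}] r3c3's peers cover all but 5 ⇒ r3c3=5.
Step 13. [r3c2∈{3}] r3c2 is down to just 3. So r3c2=3.
Step 14. [r6c4∈{3}] r6c4 has the single candidate 3. So r6c4=3.
Step 15. [r3c5∈{1}] r3c5's peers cover all but 1 ⇒ r3c5=1.

Answer: 4 6 1 5 3 2 / 3 5 2 6 4 1 / 2 3 5 4 1 6 / 1 4 6 2 5 3 / 5 2 3 1 6 4 / 6 1 4 3 2 5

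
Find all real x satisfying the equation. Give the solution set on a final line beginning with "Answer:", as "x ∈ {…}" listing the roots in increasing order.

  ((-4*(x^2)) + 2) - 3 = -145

Step 1. [((-4*(x^2)) + 2) - 3 = -145] 3 comes off first (add 3). So sub: (-4*(x^2)) + 2 = -142.
Step 2. [(-4*(x^2)) + 2 = -142] 2 comes off first (subtract 2). So sub: -4*(x^2) = -144.
Step 3. [-4*(x^2) = -144] leading coefficient -4: divide by -4. So div: x^2 = 36.
Step 4. [x^2 = 36] 36 ≥ 0, LHS is (·)² — take ±√. So sqrt: x = 6 or -6.

Answer: x ∈ {-6, 6}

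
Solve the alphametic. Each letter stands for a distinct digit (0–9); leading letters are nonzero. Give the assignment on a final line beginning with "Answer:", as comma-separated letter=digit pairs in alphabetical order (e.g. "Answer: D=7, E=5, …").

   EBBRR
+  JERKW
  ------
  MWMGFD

Step 1. [col 1: R + W ≡ D (mod 10)] column 1 (R + W ≡ D (mod 10), carry-in 0) doesn't pin R yet; pick R=6 and continue. So R=6.
Step 2. [M] the sum has 6 digits but both addends have 5; that extra leading digit M is the final carry, namely 1. So M=1.
Step 3. [col 1: R + W ≡ D (mod 10)] column 1 (R + W ≡ D (mod 10), carry-in 0) doesn't pin W yet; pick W=2 and continue, so W=2.
Step 4. [col 1: R + W ≡ D (mod 10)] from column 1 (R=6, W=2, carry-in 0, digits 1,2,6 already taken and all letters distinct): D must equal 8, so D=8.
Step 5. [col 2: R + K ≡ F (mod 10)] F=5 is one option consistent with column 2 (R + K ≡ F (mod 10), carry-in 0) — take it. So F=5.
Step 6. [col 2: R + K ≡ F (mod 10)] from column 2 (R=6, F=5, carry-in 0, digits 1,2,5,6,8 already taken and all letters distinct): K must equal 9, so K=9.
Step 7. [col 3: B + R ≡ G (mod 10)] column 3 (B + R ≡ G (mod 10), carry-in 1) doesn't pin B yet; pick B=3 and continue ⇒ B=3.
Step 8. [col 3: B + R ≡ G (mod 10)] column 3 reads B+R+carry(1)=G with B=3, R=6; with digits 1,2,3,5,6,8,9 already taken and all letters distinct, the only value for G is 0 ⇒ G=0.
Step 9. [col 4: B + E ≡ M (mod 10)] column 4: given B=3, M=1, carry-in 1, and digits 0,1,2,3,5,6,8,9 already taken and all letters distinct, B+E≡M (mod 10) forces E=7. So E=7.
Step 10. [col 5: E + J ≡ W (mod 10)] in column 5 we have E+J≡W with carry-in 1; given E=7, W=2 and digits 0,1,2,3,5,6,7,8,9 already taken and all letters distinct, that pins J to 4 ⇒ J=4.

Answer: B=3, D=8, E=7, F=5, G=0, J=4, K=9, M=1, R=6, W=2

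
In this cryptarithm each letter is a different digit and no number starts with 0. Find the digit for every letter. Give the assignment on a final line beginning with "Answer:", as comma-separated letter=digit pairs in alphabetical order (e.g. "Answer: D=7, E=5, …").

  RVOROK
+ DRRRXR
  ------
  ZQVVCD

Step 1. [col 1: K + R ≡ D (mod 10)] column 1 (K + R ≡ D (mod 10), carry-in 0) doesn't pin D yet; pick D=6 and continue ⇒ D=6.
Step 2. [col 1: K + R ≡ D (mod 10)] K=5 is one option consistent with column 1 (K + R ≡ D (mod 10), carry-in 0) — take it, so K=5.
Step 3. [col 1: K + R ≡ D (mod 10)] column 1 reads K+R+carry(0)=D with K=5, D=6; with digits 5,6 already taken and all letters distinct, the only value for R is 1. So R=1.
Step 4. [col 2: O + X ≡ C (mod 10)] several values work for O in column 2 (O + X ≡ C (mod 10), carry-in 0); try O=2 ⇒ O=2.
Step 5. [col 2: O + X ≡ C (mod 10)] several values work for C in column 2 (O + X ≡ C (mod 10), carry-in 0); try C=0 ⇒ C=0.
Step 6. [col 2: O + X ≡ C (mod 10)] in column 2 we have O+X≡C with carry-in 0; given O=2, C=0 and digits 0,1,2,5,6 already taken and all letters distinct, that pins X to 8 ⇒ X=8.
Step 7. [col 3: R + R ≡ V (mod 10)] column 3 reads R+R+carry(1)=V with R=1; with digits 0,1,2,5,6,8 already taken and all letters distinct, the only value for V is 3. So V=3.
Step 8. [col 5: V + R ≡ Q (mod 10)] in column 5 we have V+R≡Q with carry-in 0; given V=3, R=1 and digits 0,1,2,3,5,6,8 already taken and all letters distinct, that pins Q to 4, so Q=4.
Step 9. [col 6: R + D ≡ Z (mod 10)] column 6: given R=1, D=6, carry-in 0, and digits 0,1,2,3,4,5,6,8 already taken and all letters distinct, R+D≡Z (mod 10) forces Z=7. So Z=7.

Answer: C=0, D=6, K=5, O=2, Q=4, R=1, V=3, X=8, Z=7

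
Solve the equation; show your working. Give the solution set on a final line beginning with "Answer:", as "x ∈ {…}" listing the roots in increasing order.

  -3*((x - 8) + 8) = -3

Step 1. [-3*((x - 8) + 8) = -3] -3 out front; divide by -3 ⇒ div: (x - 8) + 8 = 1.
Step 2. [(x - 8) + 8 = 1] +8 is outermost — subtract 8 both sides, so sub: x - 8 = -7.
Step 3. [x - 8 = -7] peel the -8: add 8 from each side ⇒ sub: x = 1.

Answer: x ∈ {1}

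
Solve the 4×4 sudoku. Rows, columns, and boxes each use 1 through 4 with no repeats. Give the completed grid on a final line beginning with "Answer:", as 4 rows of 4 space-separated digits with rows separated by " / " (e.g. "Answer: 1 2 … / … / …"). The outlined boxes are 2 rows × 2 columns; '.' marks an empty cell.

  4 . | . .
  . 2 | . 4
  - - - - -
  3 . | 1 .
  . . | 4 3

Step 1. [r4c2∈{1}] r4c2 is down to just 1. So r4c2=1.
Step 2. [r1c3∈{2,3}] r1c3 is the only open cell in col 3 admitting 2, so r1c3=2.
Step 3. [r3c4∈{2}] r3c4 has the single candidate 2, so r3c4=2.
Step 4. [r3c2∈{4}] nothing but 4 survives at r3c2, so r3c2=4.
Step 5. [r2c3∈{3}] r2c3 has the single candidate 3 ⇒ r2c3=3.
Step 6. [r4c1∈{2}] only 2 remains possible at r4c1, so r4c1=2.
Step 7. [r1c4∈{1}] r1c4's peers cover all but 1, so r1c4=1.
Step 8. [r1c2∈{3}] nothing but 3 survives at r1c2, so r1c2=3.
Step 9. [r2c1∈{1}] nothing but 1 survives at r2c1, so r2c1=1.

Answer: 4 3 2 1 / 1 2 3 4 / 3 4 1 2 / 2 1 4 3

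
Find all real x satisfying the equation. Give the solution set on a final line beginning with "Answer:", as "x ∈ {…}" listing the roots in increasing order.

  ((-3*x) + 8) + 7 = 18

Step 1. [((-3*x) + 8) + 7 = 18] 7 comes off first (subtract 7). So sub: (-3*x) + 8 = 11.
Step 2. [(-3*x) + 8 = 11] 8 comes off first (subtract 8) ⇒ sub: -3*x = 3.
Step 3. [-3*x = 3] -3 out front; divide by -3 ⇒ div: x = -1.

Answer: x ∈ {-1}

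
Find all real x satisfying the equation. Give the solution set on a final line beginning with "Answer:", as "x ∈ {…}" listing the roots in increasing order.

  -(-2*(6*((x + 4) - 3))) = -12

Step 1. [-(-2*(6*((x + 4) - 3))) = -12] leading − — multiply by −1 ⇒ neg: -2*(6*((x + 4) - 3)) = 12.
Step 2. [-2*(6*((x + 4) - 3)) = 12] -2·(inner) — divide through by -2 ⇒ div: 6*((x + 4) - 3) = -6.
Step 3. [6*((x + 4) - 3) = -6] 6·(inner) — divide through by 6, so div: (x + 4) - 3 = -1.
Step 4. [(x + 4) - 3 = -1] 3 comes off first (add 3). So sub: x + 4 = 2.
Step 5. [x + 4 = 2] 4 comes off first (subtract 4) ⇒ sub: x = -2.

Answer: x ∈ {-2}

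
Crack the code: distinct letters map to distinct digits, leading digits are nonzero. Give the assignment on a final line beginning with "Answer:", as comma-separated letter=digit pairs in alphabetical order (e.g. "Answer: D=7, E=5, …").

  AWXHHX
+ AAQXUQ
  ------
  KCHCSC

Step 1. [col 1: X + Q ≡ C (mod 10)] column 1 (X + Q ≡ C (mod 10), carry-in 0) doesn't pin X yet; pick X=8 and continue, so X=8.
Step 2. [col 1: X + Q ≡ C (mod 10)] no forcing yet in column 1 (carry-in 0); Q=3 is free and consistent — try it ⇒ Q=3.
Step 3. [col 1: X + Q ≡ C (mod 10)] column 1: given X=8, Q=3, carry-in 0, and digits 3,8 already taken and all letters distinct, X+Q≡C (mod 10) forces C=1. So C=1.
Step 4. [col 2: H + U ≡ S (mod 10)] no forcing yet in column 2 (carry-in 1); S=0 is free and consistent — try it ⇒ S=0.
Step 5. [col 2: H + U ≡ S (mod 10)] U=7 is one option consistent with column 2 (H + U ≡ S (mod 10), carry-in 1) — take it ⇒ U=7.
Step 6. [col 2: H + U ≡ S (mod 10)] from column 2 (U=7, S=0, carry-in 1, digits 0,1,3,7,8 already taken and all letters distinct): H must equal 2. So H=2.
Step 7. [col 5: W + A ≡ C (mod 10)] column 5 (W + A ≡ C (mod 10), carry-in 1) doesn't pin A yet; pick A=4 and continue, so A=4.
Step 8. [col 5: W + A ≡ C (mod 10)] column 5 reads W+A+carry(1)=C with A=4, C=1; with digits 0,1,2,3,4,7,8 already taken and all letters distinct, the only value for W is 6, so W=6.
Step 9. [col 6: A + A ≡ K (mod 10)] in column 6 we have A+A≡K with carry-in 1; given A=4 and digits 0,1,2,3,4,6,7,8 already taken and all letters distinct, that pins K to 9, so K=9.

Answer: A=4, C=1, H=2, K=9, Q=3, S=0, U=7, W=6, X=8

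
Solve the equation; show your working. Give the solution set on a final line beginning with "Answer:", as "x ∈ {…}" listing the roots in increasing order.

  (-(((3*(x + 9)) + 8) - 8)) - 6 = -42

Step 1. [(-(((3*(x + 9)) + 8) - 8)) - 6 = -42] add 6: x sits inside (… - 6), so sub: -(((3*(x + 9)) + 8) - 8) = -36.
Step 2. [-(((3*(x + 9)) + 8) - 8) = -36] leading − — multiply by −1 ⇒ neg: ((3*(x + 9)) + 8) - 8 = 36.
Step 3. [((3*(x + 9)) + 8) - 8 = 36] peel the -8: add 8 from each side. So sub: (3*(x + 9)) + 8 = 44.
Step 4. [(3*(x + 9)) + 8 = 44] subtract 8: x sits inside (… + 8), so sub: 3*(x + 9) = 36.
Step 5. [3*(x + 9) = 36] LHS = 3·(…); ÷3 both sides. So div: x + 9 = 12.
Step 6. [x + 9 = 12] the outer +9 inverts by subtracting 9, so sub: x = 3.

Answer: x ∈ {3}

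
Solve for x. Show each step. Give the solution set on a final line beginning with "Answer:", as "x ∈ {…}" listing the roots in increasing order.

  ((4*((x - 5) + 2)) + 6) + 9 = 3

Step 1. [((4*((x - 5) + 2)) + 6) + 9 = 3] subtract 9: x sits inside (… + 9). So sub: (4*((x - 5) + 2)) + 6 = -6.
Step 2. [(4*((x - 5) + 2)) + 6 = -6] +6 is outermost — subtract 6 both sides. So sub: 4*((x - 5) + 2) = -12.
Step 3. [4*((x - 5) + 2) = -12] LHS = 4·(…); ÷4 both sides, so div: (x - 5) + 2 = -3.
Step 4. [(x - 5) + 2 = -3] subtract 2: x sits inside (… + 2) ⇒ sub: x - 5 = -5.
Step 5. [x - 5 = -5] 5 comes off first (add 5), so sub: x = 0.

Answer: x ∈ {0}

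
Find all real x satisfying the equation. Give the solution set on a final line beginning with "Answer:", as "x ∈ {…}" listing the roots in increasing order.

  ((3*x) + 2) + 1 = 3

Step 1. [((3*x) + 2) + 1 = 3] subtract 1: x sits inside (… + 1). So sub: (3*x) + 2 = 2.
Step 2. [(3*x) + 2 = 2] subtract 2: x sits inside (… + 2). So sub: 3*x = 0.
Step 3. [3*x = 0] 3 out front; divide by 3, so div: x = 0.

Answer: x ∈ {0}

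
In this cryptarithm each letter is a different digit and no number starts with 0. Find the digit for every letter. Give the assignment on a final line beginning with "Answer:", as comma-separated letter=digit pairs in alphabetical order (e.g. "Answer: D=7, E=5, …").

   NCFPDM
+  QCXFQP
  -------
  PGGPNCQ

Step 1. [col 1: M + P ≡ Q (mod 10)] column 1 (M + P ≡ Q (mod 10), carry-in 0) doesn't pin P yet; pick P=1 and continue, so P=1.
Step 2. [col 1: M + P ≡ Q (mod 10)] column 1 (M + P ≡ Q (mod 10), carry-in 0) doesn't pin M yet; pick M=8 and continue ⇒ M=8.
Step 3. [col 1: M + P ≡ Q (mod 10)] from column 1 (M=8, P=1, carry-in 0, digits 1,8 already taken and all letters distinct): Q must equal 9 ⇒ Q=9.
Step 4. [col 2: D + Q ≡ C (mod 10)] several values work for D in column 2 (D + Q ≡ C (mod 10), carry-in 0); try D=3 ⇒ D=3.
Step 5. [col 2: D + Q ≡ C (mod 10)] column 2: given D=3, Q=9, carry-in 0, and digits 1,3,8,9 already taken and all letters distinct, D+Q≡C (mod 10) forces C=2. So C=2.
Step 6. [col 3: P + F ≡ N (mod 10)] column 3 (P + F ≡ N (mod 10), carry-in 1) doesn't pin F yet; pick F=4 and continue, so F=4.
Step 7. [col 3: P + F ≡ N (mod 10)] in column 3 we have P+F≡N with carry-in 1; given P=1, F=4 and digits 1,2,3,4,8,9 already taken and all letters distinct, that pins N to 6 ⇒ N=6.
Step 8. [col 4: F + X ≡ P (mod 10)] column 4 reads F+X+carry(0)=P with F=4, P=1; with digits 1,2,3,4,6,8,9 already taken and all letters distinct, the only value for X is 7, so X=7.
Step 9. [col 5: C + C ≡ G (mod 10)] in column 5 we have C+C≡G with carry-in 1; given C=2 and digits 1,2,3,4,6,7,8,9 already taken and all letters distinct, that pins G to 5, so G=5.

Answer: C=2, D=3, F=4, G=5, M=8, N=6, P=1, Q=9, X=7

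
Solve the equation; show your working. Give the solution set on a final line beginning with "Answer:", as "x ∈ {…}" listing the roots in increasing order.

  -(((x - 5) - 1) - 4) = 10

Step 1. [-(((x - 5) - 1) - 4) = 10] leading − — multiply by −1, so neg: ((x - 5) - 1) - 4 = -10.
Step 2. [((x - 5) - 1) - 4 = -10] 4 comes off first (add 4), so sub: (x - 5) - 1 = -6.
Step 3. [(x - 5) - 1 = -6] the outer -1 inverts by adding 1, so sub: x - 5 = -5.
Step 4. [x - 5 = -5] 5 comes off first (add 5), so sub: x = 0.

Answer: x ∈ {0}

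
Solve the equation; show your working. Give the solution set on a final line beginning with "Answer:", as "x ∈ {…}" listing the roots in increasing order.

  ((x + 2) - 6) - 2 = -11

Step 1. [((x + 2) - 6) - 2 = -11] -2 is outermost — add 2 both sides ⇒ sub: (x + 2) - 6 = -9.
Step 2. [(x + 2) - 6 = -9] -6 is outermost — add 6 both sides. So sub: x + 2 = -3.
Step 3. [x + 2 = -3] 2 comes off first (subtract 2) ⇒ sub: x = -5.

Answer: x ∈ {-5}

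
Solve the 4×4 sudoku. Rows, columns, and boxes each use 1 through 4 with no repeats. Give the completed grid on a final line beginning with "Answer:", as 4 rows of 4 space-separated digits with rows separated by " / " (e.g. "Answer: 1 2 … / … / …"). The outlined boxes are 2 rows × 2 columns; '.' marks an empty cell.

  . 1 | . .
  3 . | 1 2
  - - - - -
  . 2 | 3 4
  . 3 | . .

Step 1. [r4c1∈{1,4}] r4c1 is the only open cell in row 4 admitting 4 ⇒ r4c1=4.
Step 2. [r1c3∈{4}] r1c3's peers cover all but 4. So r1c3=4.
Step 3. [r1c1∈{2}] r1c1 has the single candidate 2, so r1c1=2.
Step 4. [r4c3∈{2}] r4c3 is down to just 2 ⇒ r4c3=2.
Step 5. [r2c2∈{4}] r2c2 has the single candidate 4 ⇒ r2c2=4.
Step 6. [r3c1∈{1}] only 1 remains possible at r3c1 ⇒ r3c1=1.
Step 7. [r1c4∈{3}] only 3 remains possible at r1c4 ⇒ r1c4=3.
Step 8. [r4c4∈{1}] r4c4 is down to just 1 ⇒ r4c4=1.

Answer: 2 1 4 3 / 3 4 1 2 / 1 2 3 4 / 4 3 2 1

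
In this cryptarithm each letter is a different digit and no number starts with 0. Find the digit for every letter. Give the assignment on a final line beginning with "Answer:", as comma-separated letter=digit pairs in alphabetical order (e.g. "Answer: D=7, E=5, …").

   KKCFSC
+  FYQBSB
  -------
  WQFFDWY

Step 1. [col 1: C + B ≡ Y (mod 10)] no forcing yet in column 1 (carry-in 0); C=3 is free and consistent — try it ⇒ C=3.
Step 2. [W] the sum has 7 digits but both addends have 6; that extra leading digit W is the final carry, namely 1. So W=1.
Step 3. [col 1: C + B ≡ Y (mod 10)] several values work for B in column 1 (C + B ≡ Y (mod 10), carry-in 0); try B=9 ⇒ B=9.
Step 4. [col 1: C + B ≡ Y (mod 10)] column 1: given C=3, B=9, carry-in 0, and digits 1,3,9 already taken and all letters distinct, C+B≡Y (mod 10) forces Y=2, so Y=2.
Step 5. [col 2: S + S ≡ W (mod 10)] column 2 (S + S ≡ W (mod 10), carry-in 1) doesn't pin S yet; pick S=0 and continue, so S=0.
Step 6. [col 3: F + B ≡ D (mod 10)] D=7 is one option consistent with column 3 (F + B ≡ D (mod 10), carry-in 0) — take it, so D=7.
Step 7. [col 3: F + B ≡ D (mod 10)] column 3: given B=9, D=7, carry-in 0, and digits 0,1,2,3,7,9 already taken and all letters distinct, F+B≡D (mod 10) forces F=8 ⇒ F=8.
Step 8. [col 4: C + Q ≡ F (mod 10)] in column 4 we have C+Q≡F with carry-in 1; given C=3, F=8 and digits 0,1,2,3,7,8,9 already taken and all letters distinct, that pins Q to 4 ⇒ Q=4.
Step 9. [col 5: K + Y ≡ F (mod 10)] in column 5 we have K+Y≡F with carry-in 0; given Y=2, F=8 and digits 0,1,2,3,4,7,8,9 already taken and all letters distinct, that pins K to 6. So K=6.

Answer: B=9, C=3, D=7, F=8, K=6, Q=4, S=0, W=1, Y=2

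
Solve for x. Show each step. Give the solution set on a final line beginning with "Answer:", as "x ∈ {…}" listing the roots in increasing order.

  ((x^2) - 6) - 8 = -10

Step 1. [((x^2) - 6) - 8 = -10] -8 is outermost — add 8 both sides. So sub: (x^2) - 6 = -2.
Step 2. [(x^2) - 6 = -2] add 6: x sits inside (… - 6) ⇒ sub: x^2 = 4.
Step 3. [x^2 = 4] √ both sides: 4 ≥ 0 gives two branches. So sqrt: x = 2 or -2.

Answer: x ∈ {-2, 2}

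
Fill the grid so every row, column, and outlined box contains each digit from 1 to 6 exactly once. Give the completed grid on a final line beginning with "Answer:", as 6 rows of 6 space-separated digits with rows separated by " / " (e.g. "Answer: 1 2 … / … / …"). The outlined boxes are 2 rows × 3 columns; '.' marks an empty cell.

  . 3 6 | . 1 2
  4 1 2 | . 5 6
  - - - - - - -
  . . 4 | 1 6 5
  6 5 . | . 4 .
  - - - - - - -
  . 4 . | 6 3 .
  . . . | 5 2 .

Step 1. [r5c6∈{1}] r5c6 has the single candidate 1, so r5c6=1.
Step 2. [r3c1∈{2,3}] 3 has one home in row 3: r3c1, so r3c1=3.
Step 3. [r6c3∈{1,3}] in row 6, 3 fits only at r6c3. So r6c3=3.
Step 4. [r5c1∈{2,5}] in row 5, 2 fits only at r5c1, so r5c1=2.
Step 5. [r2c4∈{3}] nothing but 3 survives at r2c4 ⇒ r2c4=3.
Step 6. [r6c2∈{6}] nothing but 6 survives at r6c2. So r6c2=6.
Step 7. [r3c2∈{2}] only 2 remains possible at r3c2. So r3c2=2.
Step 8. [r4c6∈{3}] r4c6's peers cover all but 3 ⇒ r4c6=3.
Step 9. [r1c4∈{4}] r1c4 has the single candidate 4 ⇒ r1c4=4.
Step 10. [r4c4∈{2}] r4c4's peers cover all but 2, so r4c4=2.
Step 11. [r4c3∈{1}] r4c3's peers cover all but 1 ⇒ r4c3=1.
Step 12. [r5c3∈{5}] nothing but 5 survives at r5c3, so r5c3=5.
Step 13. [r1c1∈{5}] r1c1 has the single candidate 5 ⇒ r1c1=5.
Step 14. [r6c1∈{1}] only 1 remains possible at r6c1, so r6c1=1.
Step 15. [r6c6∈{4}] only 4 remains possible at r6c6, so r6c6=4.

Answer: 5 3 6 4 1 2 / 4 1 2 3 5 6 / 3 2 4 1 6 5 / 6 5 1 2 4 3 / 2 4 5 6 3 1 / 1 6 3 5 2 4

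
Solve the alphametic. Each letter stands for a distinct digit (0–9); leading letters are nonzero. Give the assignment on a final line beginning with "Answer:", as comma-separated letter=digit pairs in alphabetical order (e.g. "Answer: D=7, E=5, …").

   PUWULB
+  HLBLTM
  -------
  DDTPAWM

Step 1. [D] the sum has 7 digits but both addends have 6; that extra leading digit D is the final carry, namely 1. So D=1.
Step 2. [col 1: B + M ≡ M (mod 10)] from column 1 (nothing yet, carry-in 0, digits 1 already taken and all letters distinct): B must equal 0. So B=0.
Step 3. [col 1: B + M ≡ M (mod 10)] column 1 (B + M ≡ M (mod 10), carry-in 0) doesn't pin M yet; pick M=9 and continue, so M=9.
Step 4. [col 2: L + T ≡ W (mod 10)] no forcing yet in column 2 (carry-in 0); L=8 is free and consistent — try it. So L=8.
Step 5. [col 2: L + T ≡ W (mod 10)] W=2 is one option consistent with column 2 (L + T ≡ W (mod 10), carry-in 0) — take it, so W=2.
Step 6. [col 2: L + T ≡ W (mod 10)] from column 2 (L=8, W=2, carry-in 0, digits 0,1,2,8,9 already taken and all letters distinct): T must equal 4 ⇒ T=4.
Step 7. [col 3: U + L ≡ A (mod 10)] column 3 (U + L ≡ A (mod 10), carry-in 1) doesn't pin A yet; pick A=5 and continue. So A=5.
Step 8. [col 3: U + L ≡ A (mod 10)] in column 3 we have U+L≡A with carry-in 1; given L=8, A=5 and digits 0,1,2,4,5,8,9 already taken and all letters distinct, that pins U to 6 ⇒ U=6.
Step 9. [col 4: W + B ≡ P (mod 10)] from column 4 (W=2, B=0, carry-in 1, digits 0,1,2,4,5,6,8,9 already taken and all letters distinct): P must equal 3 ⇒ P=3.
Step 10. [col 6: P + H ≡ D (mod 10)] column 6: given P=3, D=1, carry-in 1, and digits 0,1,2,3,4,5,6,8,9 already taken and all letters distinct, P+H≡D (mod 10) forces H=7 ⇒ H=7.

Answer: A=5, B=0, D=1, H=7, L=8, M=9, P=3, T=4, U=6, W=2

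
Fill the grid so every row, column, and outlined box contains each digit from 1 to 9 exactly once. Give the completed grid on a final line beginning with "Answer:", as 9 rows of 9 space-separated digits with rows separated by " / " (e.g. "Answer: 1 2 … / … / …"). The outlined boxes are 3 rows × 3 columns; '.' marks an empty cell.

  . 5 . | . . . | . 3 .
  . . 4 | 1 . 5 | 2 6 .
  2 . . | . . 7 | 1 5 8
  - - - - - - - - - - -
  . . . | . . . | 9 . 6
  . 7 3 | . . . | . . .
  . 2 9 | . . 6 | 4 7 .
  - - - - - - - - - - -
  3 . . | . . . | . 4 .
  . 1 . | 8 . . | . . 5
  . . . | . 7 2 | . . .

Step 1. [r3c3∈{6}] only 6 remains possible at r3c3, so r3c3=6.
Step 2. [r1c7∈{7}] r1c7 is down to just 7. So r1c7=7.
Step 3. [r5c1∈{1,4,5,6,8}] 6 has one home in row 5: r5c1 ⇒ r5c1=6.
Step 4. [r2c9∈{9}] r2c9 has the single candidate 9. So r2c9=9.
Step 5. [r6c9∈{1,3}] in box 6, 3 fits only at r6c9, so r6c9=3.
Step 6. [r6c4∈{5}] r6c4's peers cover all but 5, so r6c4=5.
Step 7. [r7c5∈{1,5,6,9}] r7c5 is the only open cell in col 5 admitting 5 ⇒ r7c5=5.
Step 8. [r7c6∈{1,9}] box 8 places 1 nowhere but r7c6. So r7c6=1.
Step 9. [r1c9∈{4}] only 4 remains possible at r1c9, so r1c9=4.
Step 10. [r4c4∈{2,3,4,7}] r4c4 is the only open cell in row 4 admitting 7, so r4c4=7.
Step 11. [r9c9∈{1}] r9c9 is down to just 1. So r9c9=1.
Step 12. [r5c9∈{2}] only 2 remains possible at r5c9. So r5c9=2.
Step 13. [r4c5∈{1,2,3,4,8}] row 4 places 2 nowhere but r4c5, so r4c5=2.
Step 14. [r7c3∈{2,7,8}] across row 7, 2 lands solely at r7c3 ⇒ r7c3=2.
Step 15. [r4c6∈{3,4,8}] in row 4, 3 fits only at r4c6. So r4c6=3.
Step 16. [r2c1∈{7,8}] across row 2, 7 lands solely at r2c1 ⇒ r2c1=7.
Step 17. [r1c4∈{2,6,9}] in row 1, 2 fits only at r1c4. So r1c4=2.
Step 18. [r1c5∈{6,8,9}] r1c5 is the only open cell in row 1 admitting 6. So r1c5=6.
Step 19. [r8c7∈{3,6}] row 8 places 6 nowhere but r8c7, so r8c7=6.
Step 20. [r8c5∈{3,4,9}] 3 has one home in row 8: r8c5 ⇒ r8c5=3.
Step 21. [r2c5∈{8}] nothing but 8 survives at r2c5 ⇒ r2c5=8.
Step 22. [r6c1∈{1,8}] row 6 places 8 nowhere but r6c1, so r6c1=8.
Step 23. [r1c6∈{9}] r1c6 is down to just 9. So r1c6=9.
Step 24. [r7c7∈{8}] r7c7 is down to just 8, so r7c7=8.
Step 25. [r9c8∈{9}] r9c8's peers cover all but 9, so r9c8=9.
Step 26. [r8c6∈{4}] only 4 remains possible at r8c6. So r8c6=4.
Step 27. [r9c2∈{4,6,8}] across col 2, 8 lands solely at r9c2 ⇒ r9c2=8.
Step 28. [r5c5∈{1,4,9}] col 5 places 9 nowhere but r5c5 ⇒ r5c5=9.
Step 29. [r7c4∈{6,9}] across col 4, 9 lands solely at r7c4. So r7c4=9.
Step 30. [r4c8∈{1,8}] in row 4, 8 fits only at r4c8, so r4c8=8.
Step 31. [r1c1∈{1}] r1c1's peers cover all but 1, so r1c1=1.
Step 32. [r3c4∈{3,4}] 3 has one home in col 4: r3c4, so r3c4=3.
Step 33. [r9c3∈{5}] r9c3 is down to just 5 ⇒ r9c3=5.
Step 34. [r4c2∈{4}] only 4 remains possible at r4c2 ⇒ r4c2=4.
Step 35. [r8c1∈{9}] nothing but 9 survives at r8c1. So r8c1=9.
Step 36. [r5c4∈{4}] r5c4's peers cover all but 4, so r5c4=4.
Step 37. [r2c2∈{3}] r2c2 is down to just 3, so r2c2=3.
Step 38. [r9c4∈{6}] r9c4 is down to just 6 ⇒ r9c4=6.
Step 39. [r6c5∈{1}] nothing but 1 survives at r6c5, so r6c5=1.
Step 40. [r3c2∈{9}] r3c2 is down to just 9, so r3c2=9.
Step 41. [r4c3∈{1}] r4c3 is down to just 1. So r4c3=1.
Step 42. [r7c2∈{6}] r7c2 has the single candidate 6, so r7c2=6.
Step 43. [r5c8∈{1}] r5c8 has the single candidate 1 ⇒ r5c8=1.
Step 44. [r1c3∈{8}] r1c3's peers cover all but 8 ⇒ r1c3=8.
Step 45. [r8c3∈{7}] r8c3's peers cover all but 7, so r8c3=7.
Step 46. [r5c7∈{5}] nothing but 5 survives at r5c7, so r5c7=5.
Step 47. [r4c1∈{5}] r4c1 has the single candidate 5 ⇒ r4c1=5.
Step 48. [r8c8∈{2}] r8c8 is down to just 2 ⇒ r8c8=2.
Step 49. [r9c1∈{4}] r9c1's peers cover all but 4 ⇒ r9c1=4.
Step 50. [r3c5∈{4}] only 4 remains possible at r3c5, so r3c5=4.
Step 51. [r5c6∈{8}] r5c6 is down to just 8. So r5c6=8.
Step 52. [r9c7∈{3}] r9c7 has the single candidate 3, so r9c7=3.
Step 53. [r7c9∈{7}] nothing but 7 survives at r7c9 ⇒ r7c9=7.

Answer: 1 5 8 2 6 9 7 3 4 / 7 3 4 1 8 5 2 6 9 / 2 9 6 3 4 7 1 5 8 / 5 4 1 7 2 3 9 8 6 / 6 7 3 4 9 8 5 1 2 / 8 2 9 5 1 6 4 7 3 / 3 6 2 9 5 1 8 4 7 / 9 1 7 8 3 4 6 2 5 / 4 8 5 6 7 2 3 9 1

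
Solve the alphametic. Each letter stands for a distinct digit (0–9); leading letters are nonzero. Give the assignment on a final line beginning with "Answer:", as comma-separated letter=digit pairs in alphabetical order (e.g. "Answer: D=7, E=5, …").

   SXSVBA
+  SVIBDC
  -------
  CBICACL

Step 1. [col 1: A + C ≡ L (mod 10)] column 1 (A + C ≡ L (mod 10), carry-in 0) doesn't pin A yet; pick A=7 and continue, so A=7.
Step 2. [col 1: A + C ≡ L (mod 10)] several values work for C in column 1 (A + C ≡ L (mod 10), carry-in 0); try C=1. So C=1.
Step 3. [col 1: A + C ≡ L (mod 10)] in column 1 we have A+C≡L with carry-in 0; given A=7, C=1 and digits 1,7 already taken and all letters distinct, that pins L to 8 ⇒ L=8.
Step 4. [col 2: B + D ≡ C (mod 10)] column 2 (B + D ≡ C (mod 10), carry-in 0) doesn't pin D yet; pick D=9 and continue. So D=9.
Step 5. [col 2: B + D ≡ C (mod 10)] column 2: given D=9, C=1, carry-in 0, and digits 1,7,8,9 already taken and all letters distinct, B+D≡C (mod 10) forces B=2, so B=2.
Step 6. [col 3: V + B ≡ A (mod 10)] column 3: given B=2, A=7, carry-in 1, and digits 1,2,7,8,9 already taken and all letters distinct, V+B≡A (mod 10) forces V=4. So V=4.
Step 7. [col 4: S + I ≡ C (mod 10)] no forcing yet in column 4 (carry-in 0); I=5 is free and consistent — try it. So I=5.
Step 8. [col 4: S + I ≡ C (mod 10)] column 4 reads S+I+carry(0)=C with I=5, C=1; with digits 1,2,4,5,7,8,9 already taken and all letters distinct, the only value for S is 6 ⇒ S=6.
Step 9. [col 5: X + V ≡ I (mod 10)] column 5 reads X+V+carry(1)=I with V=4, I=5; with digits 1,2,4,5,6,7,8,9 already taken and all letters distinct, the only value for X is 0. So X=0.

Answer: A=7, B=2, C=1, D=9, I=5, L=8, S=6, V=4, X=0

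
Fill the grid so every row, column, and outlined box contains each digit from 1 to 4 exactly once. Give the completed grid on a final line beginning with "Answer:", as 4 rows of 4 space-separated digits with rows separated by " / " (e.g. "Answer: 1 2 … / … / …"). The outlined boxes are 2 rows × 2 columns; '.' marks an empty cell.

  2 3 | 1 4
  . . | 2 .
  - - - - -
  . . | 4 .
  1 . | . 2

Step 1. [r3c1∈{3}] r3c1 is down to just 3, so r3c1=3.
Step 2. [r4c2∈{4}] r4c2 is down to just 4 ⇒ r4c2=4.
Step 3. [r3c2∈{2}] only 2 remains possible at r3c2. So r3c2=2.
Step 4. [r2c2∈{1}] only 1 remains possible at r2c2. So r2c2=1.
Step 5. [r4c3∈{3}] r4c3 is down to just 3, so r4c3=3.
Step 6. [r2c4∈{3}] r2c4 is down to just 3. So r2c4=3.
Step 7. [r2c1∈{4}] r2c1 is down to just 4 ⇒ r2c1=4.
Step 8. [r3c4∈{1}] r3c4's peers cover all but 1. So r3c4=1.

Answer: 2 3 1 4 / 4 1 2 3 / 3 2 4 1 / 1 4 3 2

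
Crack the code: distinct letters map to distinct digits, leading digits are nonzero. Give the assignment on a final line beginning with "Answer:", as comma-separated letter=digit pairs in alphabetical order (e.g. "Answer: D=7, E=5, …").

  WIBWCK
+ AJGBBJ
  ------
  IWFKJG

Step 1. [col 1: K + J ≡ G (mod 10)] column 1 (K + J ≡ G (mod 10), carry-in 0) doesn't pin K yet; pick K=5 and continue. So K=5.
Step 2. [col 1: K + J ≡ G (mod 10)] no forcing yet in column 1 (carry-in 0); J=2 is free and consistent — try it. So J=2.
Step 3. [col 1: K + J ≡ G (mod 10)] column 1: given K=5, J=2, carry-in 0, and digits 2,5 already taken and all letters distinct, K+J≡G (mod 10) forces G=7, so G=7.
Step 4. [col 2: C + B ≡ J (mod 10)] column 2 (C + B ≡ J (mod 10), carry-in 0) doesn't pin B yet; pick B=3 and continue ⇒ B=3.
Step 5. [col 2: C + B ≡ J (mod 10)] from column 2 (B=3, J=2, carry-in 0, digits 2,3,5,7 already taken and all letters distinct): C must equal 9. So C=9.
Step 6. [col 3: W + B ≡ K (mod 10)] from column 3 (B=3, K=5, carry-in 1, digits 2,3,5,7,9 already taken and all letters distinct): W must equal 1. So W=1.
Step 7. [col 4: B + G ≡ F (mod 10)] from column 4 (B=3, G=7, carry-in 0, digits 1,2,3,5,7,9 already taken and all letters distinct): F must equal 0. So F=0.
Step 8. [col 5: I + J ≡ W (mod 10)] in column 5 we have I+J≡W with carry-in 1; given J=2, W=1 and digits 0,1,2,3,5,7,9 already taken and all letters distinct, that pins I to 8 ⇒ I=8.
Step 9. [col 6: W + A ≡ I (mod 10)] from column 6 (W=1, I=8, carry-in 1, digits 0,1,2,3,5,7,8,9 already taken and all letters distinct): A must equal 6 ⇒ A=6.

Answer: A=6, B=3, C=9, F=0, G=7, I=8, J=2, K=5, W=1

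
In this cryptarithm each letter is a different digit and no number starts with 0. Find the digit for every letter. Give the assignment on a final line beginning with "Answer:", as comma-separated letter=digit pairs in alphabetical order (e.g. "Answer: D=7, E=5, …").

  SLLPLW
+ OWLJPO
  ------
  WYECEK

Step 1. [col 1: W + O ≡ K (mod 10)] no forcing yet in column 1 (carry-in 0); O=3 is free and consistent — try it ⇒ O=3.
Step 2. [col 1: W + O ≡ K (mod 10)] column 1 (W + O ≡ K (mod 10), carry-in 0) doesn't pin K yet; pick K=9 and continue, so K=9.
Step 3. [col 1: W + O ≡ K (mod 10)] column 1 reads W+O+carry(0)=K with O=3, K=9; with digits 3,9 already taken and all letters distinct, the only value for W is 6, so W=6.
Step 4. [col 2: L + P ≡ E (mod 10)] no forcing yet in column 2 (carry-in 0); P=8 is free and consistent — try it. So P=8.
Step 5. [col 2: L + P ≡ E (mod 10)] E=5 is one option consistent with column 2 (L + P ≡ E (mod 10), carry-in 0) — take it, so E=5.
Step 6. [col 2: L + P ≡ E (mod 10)] column 2 reads L+P+carry(0)=E with P=8, E=5; with digits 3,5,6,8,9 already taken and all letters distinct, the only value for L is 7 ⇒ L=7.
Step 7. [col 3: P + J ≡ C (mod 10)] no forcing yet in column 3 (carry-in 1); J=1 is free and consistent — try it ⇒ J=1.
Step 8. [col 3: P + J ≡ C (mod 10)] column 3 reads P+J+carry(1)=C with P=8, J=1; with digits 1,3,5,6,7,8,9 already taken and all letters distinct, the only value for C is 0 ⇒ C=0.
Step 9. [col 5: L + W ≡ Y (mod 10)] column 5: given L=7, W=6, carry-in 1, and digits 0,1,3,5,6,7,8,9 already taken and all letters distinct, L+W≡Y (mod 10) forces Y=4 ⇒ Y=4.
Step 10. [col 6: S + O ≡ W (mod 10)] column 6 reads S+O+carry(1)=W with O=3, W=6; with digits 0,1,3,4,5,6,7,8,9 already taken and all letters distinct, the only value for S is 2 ⇒ S=2.

Answer: C=0, E=5, J=1, K=9, L=7, O=3, P=8, S=2, W=6, Y=4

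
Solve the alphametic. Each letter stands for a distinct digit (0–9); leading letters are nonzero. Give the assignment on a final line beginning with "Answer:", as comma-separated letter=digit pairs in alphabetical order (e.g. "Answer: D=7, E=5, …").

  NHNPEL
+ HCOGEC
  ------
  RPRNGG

Step 1. [col 1: L + C ≡ G (mod 10)] no forcing yet in column 1 (carry-in 0); L=4 is free and consistent — try it. So L=4.
Step 2. [col 1: L + C ≡ G (mod 10)] G=1 is one option consistent with column 1 (L + C ≡ G (mod 10), carry-in 0) — take it. So G=1.
Step 3. [col 1: L + C ≡ G (mod 10)] column 1: given L=4, G=1, carry-in 0, and digits 1,4 already taken and all letters distinct, L+C≡G (mod 10) forces C=7. So C=7.
Step 4. [col 2: E + E ≡ G (mod 10)] E=0 is one option consistent with column 2 (E + E ≡ G (mod 10), carry-in 1) — take it. So E=0.
Step 5. [col 3: P + G ≡ N (mod 10)] P=2 is one option consistent with column 3 (P + G ≡ N (mod 10), carry-in 0) — take it, so P=2.
Step 6. [col 3: P + G ≡ N (mod 10)] column 3 reads P+G+carry(0)=N with P=2, G=1; with digits 0,1,2,4,7 already taken and all letters distinct, the only value for N is 3. So N=3.
Step 7. [col 4: N + O ≡ R (mod 10)] column 4 (N + O ≡ R (mod 10), carry-in 0) doesn't pin O yet; pick O=6 and continue ⇒ O=6.
Step 8. [col 4: N + O ≡ R (mod 10)] from column 4 (N=3, O=6, carry-in 0, digits 0,1,2,3,4,6,7 already taken and all letters distinct): R must equal 9. So R=9.
Step 9. [col 5: H + C ≡ P (mod 10)] from column 5 (C=7, P=2, carry-in 0, digits 0,1,2,3,4,6,7,9 already taken and all letters distinct): H must equal 5. So H=5.

Answer: C=7, E=0, G=1, H=5, L=4, N=3, O=6, P=2, R=9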